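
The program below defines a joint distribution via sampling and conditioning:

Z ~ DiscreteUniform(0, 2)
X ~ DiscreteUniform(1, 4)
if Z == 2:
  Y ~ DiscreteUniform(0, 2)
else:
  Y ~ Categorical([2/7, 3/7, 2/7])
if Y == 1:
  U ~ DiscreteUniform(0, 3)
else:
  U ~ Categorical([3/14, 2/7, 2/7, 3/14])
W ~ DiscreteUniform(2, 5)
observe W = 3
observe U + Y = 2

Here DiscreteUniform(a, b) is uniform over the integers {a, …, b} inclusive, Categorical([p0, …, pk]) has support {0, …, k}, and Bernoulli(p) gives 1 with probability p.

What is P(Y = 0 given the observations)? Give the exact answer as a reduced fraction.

P(Y = 0 | obs) = 152/441

Enumerate traces; 36 have nonzero weight after conditioning:
  (Z=0, X=1, Y=0, U=2, W=3) weight 1/588
  (Z=0, X=1, Y=1, U=1, W=3) weight 1/448
  (Z=0, X=1, Y=2, U=0, W=3) weight 1/784
  (Z=0, X=2, Y=0, U=2, W=3) weight 1/588
  (Z=0, X=2, Y=1, U=1, W=3) weight 1/448
  (Z=0, X=2, Y=2, U=0, W=3) weight 1/784
  (Z=0, X=3, Y=0, U=2, W=3) weight 1/588
  (Z=0, X=3, Y=1, U=1, W=3) weight 1/448
  … 28 more
Group by Y:
  weight(Y=0) = 19/882
  weight(Y=1) = 25/1008
  weight(Y=2) = 19/1176
Total weight = 19/882 + 25/1008 + 19/1176 = 1/16
P(Y=0 | obs) = 19/882 / 1/16 = 152/441
P(Y=1 | obs) = 25/1008 / 1/16 = 25/63
P(Y=2 | obs) = 19/1176 / 1/16 = 38/147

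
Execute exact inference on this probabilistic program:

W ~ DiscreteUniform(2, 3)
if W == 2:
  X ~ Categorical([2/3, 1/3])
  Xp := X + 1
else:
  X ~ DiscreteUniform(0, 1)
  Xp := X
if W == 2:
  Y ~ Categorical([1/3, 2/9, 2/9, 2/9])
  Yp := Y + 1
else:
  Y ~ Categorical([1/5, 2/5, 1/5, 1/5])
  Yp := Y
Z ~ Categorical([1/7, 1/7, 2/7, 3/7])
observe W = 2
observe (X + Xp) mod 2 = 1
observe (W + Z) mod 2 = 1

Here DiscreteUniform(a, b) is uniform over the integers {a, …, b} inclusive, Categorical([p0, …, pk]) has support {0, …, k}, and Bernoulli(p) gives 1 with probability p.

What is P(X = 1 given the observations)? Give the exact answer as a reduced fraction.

P(X = 1 | obs) = 1/3

Enumerate traces; 16 have nonzero weight after conditioning:
  (W=2, X=0, Y=0, Z=1) weight 1/63
  (W=2, X=0, Y=0, Z=3) weight 1/21
  (W=2, X=0, Y=1, Z=1) weight 2/189
  (W=2, X=0, Y=1, Z=3) weight 2/63
  (W=2, X=0, Y=2, Z=1) weight 2/189
  (W=2, X=0, Y=2, Z=3) weight 2/63
  (W=2, X=0, Y=3, Z=1) weight 2/189
  (W=2, X=0, Y=3, Z=3) weight 2/63
  (W=2, X=1, Y=0, Z=1) weight 1/126
  … 7 more
Group by X:
  weight(X=0) = 4/21
  weight(X=1) = 2/21
Total weight = 4/21 + 2/21 = 2/7
P(X=0 | obs) = 4/21 / 2/7 = 2/3
P(X=1 | obs) = 2/21 / 2/7 = 1/3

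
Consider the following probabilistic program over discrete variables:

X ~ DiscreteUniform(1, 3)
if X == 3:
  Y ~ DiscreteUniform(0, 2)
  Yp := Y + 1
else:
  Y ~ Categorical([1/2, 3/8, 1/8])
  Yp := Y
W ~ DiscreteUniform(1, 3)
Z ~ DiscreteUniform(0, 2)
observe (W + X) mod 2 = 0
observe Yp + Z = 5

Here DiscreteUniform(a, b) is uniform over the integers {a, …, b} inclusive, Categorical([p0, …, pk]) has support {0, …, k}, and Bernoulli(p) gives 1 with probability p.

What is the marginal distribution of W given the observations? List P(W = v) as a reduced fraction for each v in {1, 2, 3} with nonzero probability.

Enumerate traces; 2 have nonzero weight after conditioning:
  (X=3, Y=2, W=1, Z=2) weight 1/81
  (X=3, Y=2, W=3, Z=2) weight 1/81
Group by W:
  weight(W=1) = 1/81
  weight(W=3) = 1/81
Total weight = 1/81 + 1/81 = 2/81
P(W=1 | obs) = 1/81 / 2/81 = 1/2
P(W=3 | obs) = 1/81 / 2/81 = 1/2

P(W=1) = 1/2, P(W=3) = 1/2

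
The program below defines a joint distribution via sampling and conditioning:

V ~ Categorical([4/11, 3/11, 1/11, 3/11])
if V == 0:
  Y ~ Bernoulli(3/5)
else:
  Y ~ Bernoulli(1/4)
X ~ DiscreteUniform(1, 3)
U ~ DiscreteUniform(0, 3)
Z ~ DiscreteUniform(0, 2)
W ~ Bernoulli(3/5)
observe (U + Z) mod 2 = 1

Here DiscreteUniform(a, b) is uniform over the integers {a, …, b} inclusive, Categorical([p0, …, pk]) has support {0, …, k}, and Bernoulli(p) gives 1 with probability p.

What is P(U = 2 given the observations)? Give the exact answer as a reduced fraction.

P(U = 2 | obs) = 1/6

Enumerate traces; 288 have nonzero weight after conditioning:
  (V=0, Y=0, X=1, U=0, Z=1, W=0) weight 4/2475
  (V=0, Y=0, X=1, U=0, Z=1, W=1) weight 2/825
  (V=0, Y=0, X=1, U=1, Z=0, W=0) weight 4/2475
  (V=0, Y=0, X=1, U=1, Z=0, W=1) weight 2/825
  (V=0, Y=0, X=1, U=1, Z=2, W=0) weight 4/2475
  (V=0, Y=0, X=1, U=1, Z=2, W=1) weight 2/825
  (V=0, Y=0, X=1, U=2, Z=1, W=0) weight 4/2475
  (V=0, Y=0, X=1, U=2, Z=1, W=1) weight 2/825
  (V=0, Y=0, X=1, U=3, Z=0, W=0) weight 4/2475
  … 279 more
Group by U:
  weight(U=0) = 1/12
  weight(U=1) = 1/6
  weight(U=2) = 1/12
  weight(U=3) = 1/6
Total weight = 1/12 + 1/6 + 1/12 + 1/6 = 1/2
P(U=0 | obs) = 1/12 / 1/2 = 1/6
P(U=1 | obs) = 1/6 / 1/2 = 1/3
P(U=2 | obs) = 1/12 / 1/2 = 1/6
P(U=3 | obs) = 1/6 / 1/2 = 1/3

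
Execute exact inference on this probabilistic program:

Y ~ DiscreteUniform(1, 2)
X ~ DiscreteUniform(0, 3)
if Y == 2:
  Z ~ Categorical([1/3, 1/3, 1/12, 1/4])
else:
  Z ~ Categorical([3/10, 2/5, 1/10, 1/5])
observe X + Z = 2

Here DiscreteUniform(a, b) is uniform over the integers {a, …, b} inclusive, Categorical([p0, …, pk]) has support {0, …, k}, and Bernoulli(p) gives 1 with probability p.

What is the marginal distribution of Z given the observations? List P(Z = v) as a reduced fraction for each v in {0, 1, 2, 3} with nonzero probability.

Enumerate traces; 6 have nonzero weight after conditioning:
  (Y=1, X=0, Z=2) weight 1/80
  (Y=1, X=1, Z=1) weight 1/20
  (Y=1, X=2, Z=0) weight 3/80
  (Y=2, X=0, Z=2) weight 1/96
  (Y=2, X=1, Z=1) weight 1/24
  (Y=2, X=2, Z=0) weight 1/24
Group by Z:
  weight(Z=0) = 19/240
  weight(Z=1) = 11/120
  weight(Z=2) = 11/480
Total weight = 19/240 + 11/120 + 11/480 = 31/160
P(Z=0 | obs) = 19/240 / 31/160 = 38/93
P(Z=1 | obs) = 11/120 / 31/160 = 44/93
P(Z=2 | obs) = 11/480 / 31/160 = 11/93

P(Z=0) = 38/93, P(Z=1) = 44/93, P(Z=2) = 11/93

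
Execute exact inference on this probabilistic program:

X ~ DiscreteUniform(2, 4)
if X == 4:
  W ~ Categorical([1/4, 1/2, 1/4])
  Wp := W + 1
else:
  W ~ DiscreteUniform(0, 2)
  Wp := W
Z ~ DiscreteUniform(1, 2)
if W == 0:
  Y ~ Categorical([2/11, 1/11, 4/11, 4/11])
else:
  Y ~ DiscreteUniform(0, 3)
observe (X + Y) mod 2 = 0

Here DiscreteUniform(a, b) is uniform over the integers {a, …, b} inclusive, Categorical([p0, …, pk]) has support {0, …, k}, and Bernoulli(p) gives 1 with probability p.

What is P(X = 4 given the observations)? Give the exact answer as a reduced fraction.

P(X = 4 | obs) = 45/133

Enumerate traces; 36 have nonzero weight after conditioning:
  (X=2, W=0, Z=1, Y=0) weight 1/99
  (X=2, W=0, Z=1, Y=2) weight 2/99
  (X=2, W=0, Z=2, Y=0) weight 1/99
  (X=2, W=0, Z=2, Y=2) weight 2/99
  (X=2, W=1, Z=1, Y=0) weight 1/72
  (X=2, W=1, Z=1, Y=2) weight 1/72
  (X=2, W=1, Z=2, Y=0) weight 1/72
  (X=2, W=1, Z=2, Y=2) weight 1/72
  (X=3, W=0, Z=1, Y=1) weight 1/198
  (X=4, W=0, Z=1, Y=0) weight 1/132
  … 26 more
Group by X:
  weight(X=2) = 17/99
  weight(X=3) = 16/99
  weight(X=4) = 15/88
Total weight = 17/99 + 16/99 + 15/88 = 133/264
P(X=2 | obs) = 17/99 / 133/264 = 136/399
P(X=3 | obs) = 16/99 / 133/264 = 128/399
P(X=4 | obs) = 15/88 / 133/264 = 45/133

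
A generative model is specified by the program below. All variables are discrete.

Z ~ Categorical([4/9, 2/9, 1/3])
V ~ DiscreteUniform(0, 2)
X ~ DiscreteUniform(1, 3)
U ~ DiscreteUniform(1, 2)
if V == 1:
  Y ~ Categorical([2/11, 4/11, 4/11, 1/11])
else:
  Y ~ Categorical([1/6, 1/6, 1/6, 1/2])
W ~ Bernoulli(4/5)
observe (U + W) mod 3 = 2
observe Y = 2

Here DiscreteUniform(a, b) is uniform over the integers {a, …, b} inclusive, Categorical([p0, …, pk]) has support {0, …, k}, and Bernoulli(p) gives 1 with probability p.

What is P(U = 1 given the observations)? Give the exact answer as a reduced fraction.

Enumerate traces; 54 have nonzero weight after conditioning:
  (Z=0, V=0, X=1, U=1, Y=2, W=1) weight 4/1215
  (Z=0, V=0, X=1, U=2, Y=2, W=0) weight 1/1215
  (Z=0, V=0, X=2, U=1, Y=2, W=1) weight 4/1215
  (Z=0, V=0, X=2, U=2, Y=2, W=0) weight 1/1215
  (Z=0, V=0, X=3, U=1, Y=2, W=1) weight 4/1215
  (Z=0, V=0, X=3, U=2, Y=2, W=0) weight 1/1215
  (Z=0, V=1, X=1, U=1, Y=2, W=1) weight 32/4455
  (Z=0, V=1, X=1, U=2, Y=2, W=0) weight 8/4455
  … 46 more
Group by U:
  weight(U=1) = 46/495
  weight(U=2) = 23/990
Total weight = 46/495 + 23/990 = 23/198
P(U=1 | obs) = 46/495 / 23/198 = 4/5
P(U=2 | obs) = 23/990 / 23/198 = 1/5

P(U = 1 | obs) = 4/5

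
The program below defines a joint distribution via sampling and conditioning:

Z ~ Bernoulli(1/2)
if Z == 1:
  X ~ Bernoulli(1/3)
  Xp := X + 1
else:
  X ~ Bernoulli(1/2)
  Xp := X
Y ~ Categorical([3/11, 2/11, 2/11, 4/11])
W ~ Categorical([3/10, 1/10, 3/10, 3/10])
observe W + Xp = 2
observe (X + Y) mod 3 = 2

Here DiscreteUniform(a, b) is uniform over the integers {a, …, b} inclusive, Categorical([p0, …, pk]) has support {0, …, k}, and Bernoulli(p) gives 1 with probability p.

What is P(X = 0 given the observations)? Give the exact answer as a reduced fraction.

Enumerate traces; 4 have nonzero weight after conditioning:
  (Z=0, X=0, Y=2, W=2) weight 3/220
  (Z=0, X=1, Y=1, W=1) weight 1/220
  (Z=1, X=0, Y=2, W=1) weight 1/165
  (Z=1, X=1, Y=1, W=0) weight 1/110
Group by X:
  weight(X=0) = 13/660
  weight(X=1) = 3/220
Total weight = 13/660 + 3/220 = 1/30
P(X=0 | obs) = 13/660 / 1/30 = 13/22
P(X=1 | obs) = 3/220 / 1/30 = 9/22

P(X = 0 | obs) = 13/22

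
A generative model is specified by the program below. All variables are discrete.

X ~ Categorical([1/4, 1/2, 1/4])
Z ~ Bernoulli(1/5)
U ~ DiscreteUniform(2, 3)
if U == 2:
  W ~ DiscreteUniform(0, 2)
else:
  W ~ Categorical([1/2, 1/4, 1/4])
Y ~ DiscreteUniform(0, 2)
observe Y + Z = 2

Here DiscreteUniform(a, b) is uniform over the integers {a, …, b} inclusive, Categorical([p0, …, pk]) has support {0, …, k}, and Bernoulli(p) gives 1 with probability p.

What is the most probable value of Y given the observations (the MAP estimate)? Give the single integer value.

argmax_v P(Y = v | obs) = 2

Enumerate traces; 36 have nonzero weight after conditioning:
  (X=0, Z=0, U=2, W=0, Y=2) weight 1/90
  (X=0, Z=0, U=2, W=1, Y=2) weight 1/90
  (X=0, Z=0, U=2, W=2, Y=2) weight 1/90
  (X=0, Z=0, U=3, W=0, Y=2) weight 1/60
  (X=0, Z=0, U=3, W=1, Y=2) weight 1/120
  (X=0, Z=0, U=3, W=2, Y=2) weight 1/120
  (X=0, Z=1, U=2, W=0, Y=1) weight 1/360
  (X=0, Z=1, U=2, W=1, Y=1) weight 1/360
  … 28 more
Group by Y:
  weight(Y=1) = 1/15
  weight(Y=2) = 4/15
Total weight = 1/15 + 4/15 = 1/3
P(Y=1 | obs) = 1/15 / 1/3 = 1/5
P(Y=2 | obs) = 4/15 / 1/3 = 4/5
argmax = 2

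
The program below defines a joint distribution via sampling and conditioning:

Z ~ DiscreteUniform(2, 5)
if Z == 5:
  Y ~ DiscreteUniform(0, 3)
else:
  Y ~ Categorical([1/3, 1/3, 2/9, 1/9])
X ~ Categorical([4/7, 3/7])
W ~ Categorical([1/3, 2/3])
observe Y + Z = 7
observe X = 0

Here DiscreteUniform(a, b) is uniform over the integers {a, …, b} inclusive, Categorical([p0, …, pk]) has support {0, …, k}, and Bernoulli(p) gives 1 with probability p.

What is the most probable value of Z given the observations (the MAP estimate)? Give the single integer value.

argmax_v P(Z = v | obs) = 5

Enumerate traces; 4 have nonzero weight after conditioning:
  (Z=4, Y=3, X=0, W=0) weight 1/189
  (Z=4, Y=3, X=0, W=1) weight 2/189
  (Z=5, Y=2, X=0, W=0) weight 1/84
  (Z=5, Y=2, X=0, W=1) weight 1/42
Group by Z:
  weight(Z=4) = 1/63
  weight(Z=5) = 1/28
Total weight = 1/63 + 1/28 = 13/252
P(Z=4 | obs) = 1/63 / 13/252 = 4/13
P(Z=5 | obs) = 1/28 / 13/252 = 9/13
argmax = 5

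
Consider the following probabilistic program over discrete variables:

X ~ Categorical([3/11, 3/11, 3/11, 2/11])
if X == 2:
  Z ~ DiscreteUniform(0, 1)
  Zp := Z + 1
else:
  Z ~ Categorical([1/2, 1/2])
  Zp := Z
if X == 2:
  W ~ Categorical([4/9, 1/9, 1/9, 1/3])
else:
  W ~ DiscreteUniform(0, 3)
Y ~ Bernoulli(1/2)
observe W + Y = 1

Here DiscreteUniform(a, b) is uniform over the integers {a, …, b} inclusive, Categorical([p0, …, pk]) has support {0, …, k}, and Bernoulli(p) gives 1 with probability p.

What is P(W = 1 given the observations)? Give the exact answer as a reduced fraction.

Enumerate traces; 16 have nonzero weight after conditioning:
  (X=0, Z=0, W=0, Y=1) weight 3/176
  (X=0, Z=0, W=1, Y=0) weight 3/176
  (X=0, Z=1, W=0, Y=1) weight 3/176
  (X=0, Z=1, W=1, Y=0) weight 3/176
  (X=1, Z=0, W=0, Y=1) weight 3/176
  (X=1, Z=0, W=1, Y=0) weight 3/176
  (X=1, Z=1, W=0, Y=1) weight 3/176
  (X=1, Z=1, W=1, Y=0) weight 3/176
  … 8 more
Group by W:
  weight(W=0) = 5/33
  weight(W=1) = 7/66
Total weight = 5/33 + 7/66 = 17/66
P(W=0 | obs) = 5/33 / 17/66 = 10/17
P(W=1 | obs) = 7/66 / 17/66 = 7/17

P(W = 1 | obs) = 7/17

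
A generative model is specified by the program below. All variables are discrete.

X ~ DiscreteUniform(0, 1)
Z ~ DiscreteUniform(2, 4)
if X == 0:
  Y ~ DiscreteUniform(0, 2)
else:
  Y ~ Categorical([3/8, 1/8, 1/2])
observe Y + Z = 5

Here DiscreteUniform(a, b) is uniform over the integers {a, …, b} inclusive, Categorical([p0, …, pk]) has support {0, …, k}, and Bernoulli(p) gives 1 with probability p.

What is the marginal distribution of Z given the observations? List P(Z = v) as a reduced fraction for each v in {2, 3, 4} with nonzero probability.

Enumerate traces; 4 have nonzero weight after conditioning:
  (X=0, Z=3, Y=2) weight 1/18
  (X=0, Z=4, Y=1) weight 1/18
  (X=1, Z=3, Y=2) weight 1/12
  (X=1, Z=4, Y=1) weight 1/48
Group by Z:
  weight(Z=3) = 5/36
  weight(Z=4) = 11/144
Total weight = 5/36 + 11/144 = 31/144
P(Z=3 | obs) = 5/36 / 31/144 = 20/31
P(Z=4 | obs) = 11/144 / 31/144 = 11/31

P(Z=3) = 20/31, P(Z=4) = 11/31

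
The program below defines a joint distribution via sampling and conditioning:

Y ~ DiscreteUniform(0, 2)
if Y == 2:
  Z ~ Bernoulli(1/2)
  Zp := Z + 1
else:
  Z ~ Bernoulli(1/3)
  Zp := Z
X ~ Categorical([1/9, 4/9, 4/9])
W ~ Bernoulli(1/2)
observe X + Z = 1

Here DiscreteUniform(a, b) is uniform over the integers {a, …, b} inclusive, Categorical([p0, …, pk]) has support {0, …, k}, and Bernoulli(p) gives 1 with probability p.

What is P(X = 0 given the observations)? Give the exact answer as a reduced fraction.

P(X = 0 | obs) = 7/51

Enumerate traces; 12 have nonzero weight after conditioning:
  (Y=0, Z=0, X=1, W=0) weight 4/81
  (Y=0, Z=0, X=1, W=1) weight 4/81
  (Y=0, Z=1, X=0, W=0) weight 1/162
  (Y=0, Z=1, X=0, W=1) weight 1/162
  (Y=1, Z=0, X=1, W=0) weight 4/81
  (Y=1, Z=0, X=1, W=1) weight 4/81
  (Y=1, Z=1, X=0, W=0) weight 1/162
  (Y=1, Z=1, X=0, W=1) weight 1/162
  … 4 more
Group by X:
  weight(X=0) = 7/162
  weight(X=1) = 22/81
Total weight = 7/162 + 22/81 = 17/54
P(X=0 | obs) = 7/162 / 17/54 = 7/51
P(X=1 | obs) = 22/81 / 17/54 = 44/51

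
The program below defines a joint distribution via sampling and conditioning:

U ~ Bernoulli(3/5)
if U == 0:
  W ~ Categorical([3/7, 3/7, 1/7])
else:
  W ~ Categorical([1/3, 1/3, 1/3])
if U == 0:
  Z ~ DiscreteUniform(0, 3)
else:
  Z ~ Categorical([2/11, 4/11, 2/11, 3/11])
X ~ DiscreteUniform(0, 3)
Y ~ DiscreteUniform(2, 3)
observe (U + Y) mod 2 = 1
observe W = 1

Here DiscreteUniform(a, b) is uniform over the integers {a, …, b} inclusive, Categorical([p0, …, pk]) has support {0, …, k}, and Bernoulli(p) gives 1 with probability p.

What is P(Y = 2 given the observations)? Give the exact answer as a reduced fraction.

Enumerate traces; 32 have nonzero weight after conditioning:
  (U=0, W=1, Z=0, X=0, Y=3) weight 3/560
  (U=0, W=1, Z=0, X=1, Y=3) weight 3/560
  (U=0, W=1, Z=0, X=2, Y=3) weight 3/560
  (U=0, W=1, Z=0, X=3, Y=3) weight 3/560
  (U=0, W=1, Z=1, X=0, Y=3) weight 3/560
  (U=0, W=1, Z=1, X=1, Y=3) weight 3/560
  (U=0, W=1, Z=1, X=2, Y=3) weight 3/560
  (U=0, W=1, Z=1, X=3, Y=3) weight 3/560
  (U=1, W=1, Z=0, X=0, Y=2) weight 1/220
  … 23 more
Group by Y:
  weight(Y=2) = 1/10
  weight(Y=3) = 3/35
Total weight = 1/10 + 3/35 = 13/70
P(Y=2 | obs) = 1/10 / 13/70 = 7/13
P(Y=3 | obs) = 3/35 / 13/70 = 6/13

P(Y = 2 | obs) = 7/13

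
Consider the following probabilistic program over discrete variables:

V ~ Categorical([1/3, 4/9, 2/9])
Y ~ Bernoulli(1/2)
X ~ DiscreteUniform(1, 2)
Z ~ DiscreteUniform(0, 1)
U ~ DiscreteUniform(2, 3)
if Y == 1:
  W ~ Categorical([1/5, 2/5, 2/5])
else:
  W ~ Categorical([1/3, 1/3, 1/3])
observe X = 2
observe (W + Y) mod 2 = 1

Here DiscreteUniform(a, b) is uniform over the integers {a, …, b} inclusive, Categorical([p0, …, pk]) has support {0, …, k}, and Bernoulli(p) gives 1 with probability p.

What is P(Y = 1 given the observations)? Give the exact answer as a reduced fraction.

P(Y = 1 | obs) = 9/14

Enumerate traces; 36 have nonzero weight after conditioning:
  (V=0, Y=0, X=2, Z=0, U=2, W=1) weight 1/144
  (V=0, Y=0, X=2, Z=0, U=3, W=1) weight 1/144
  (V=0, Y=0, X=2, Z=1, U=2, W=1) weight 1/144
  (V=0, Y=0, X=2, Z=1, U=3, W=1) weight 1/144
  (V=0, Y=1, X=2, Z=0, U=2, W=0) weight 1/240
  (V=0, Y=1, X=2, Z=0, U=2, W=2) weight 1/120
  (V=0, Y=1, X=2, Z=0, U=3, W=0) weight 1/240
  (V=0, Y=1, X=2, Z=0, U=3, W=2) weight 1/120
  … 28 more
Group by Y:
  weight(Y=0) = 1/12
  weight(Y=1) = 3/20
Total weight = 1/12 + 3/20 = 7/30
P(Y=0 | obs) = 1/12 / 7/30 = 5/14
P(Y=1 | obs) = 3/20 / 7/30 = 9/14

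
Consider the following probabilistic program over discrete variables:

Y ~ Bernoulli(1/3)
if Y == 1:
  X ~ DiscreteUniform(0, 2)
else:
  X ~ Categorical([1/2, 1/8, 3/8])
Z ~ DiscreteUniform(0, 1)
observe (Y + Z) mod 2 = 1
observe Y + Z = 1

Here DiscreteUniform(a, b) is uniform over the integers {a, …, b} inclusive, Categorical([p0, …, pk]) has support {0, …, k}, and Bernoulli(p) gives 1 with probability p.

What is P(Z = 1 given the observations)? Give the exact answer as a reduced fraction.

P(Z = 1 | obs) = 2/3

Enumerate traces; 6 have nonzero weight after conditioning:
  (Y=0, X=0, Z=1) weight 1/6
  (Y=0, X=1, Z=1) weight 1/24
  (Y=0, X=2, Z=1) weight 1/8
  (Y=1, X=0, Z=0) weight 1/18
  (Y=1, X=1, Z=0) weight 1/18
  (Y=1, X=2, Z=0) weight 1/18
Group by Z:
  weight(Z=0) = 1/6
  weight(Z=1) = 1/3
Total weight = 1/6 + 1/3 = 1/2
P(Z=0 | obs) = 1/6 / 1/2 = 1/3
P(Z=1 | obs) = 1/3 / 1/2 = 2/3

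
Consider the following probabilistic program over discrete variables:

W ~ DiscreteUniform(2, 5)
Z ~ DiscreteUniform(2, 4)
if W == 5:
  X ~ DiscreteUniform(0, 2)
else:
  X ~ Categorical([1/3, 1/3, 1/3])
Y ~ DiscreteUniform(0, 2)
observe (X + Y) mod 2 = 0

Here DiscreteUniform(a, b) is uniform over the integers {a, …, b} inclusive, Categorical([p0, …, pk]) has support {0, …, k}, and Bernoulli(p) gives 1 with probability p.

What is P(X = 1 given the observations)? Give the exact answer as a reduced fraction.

P(X = 1 | obs) = 1/5

Enumerate traces; 60 have nonzero weight after conditioning:
  (W=2, Z=2, X=0, Y=0) weight 1/108
  (W=2, Z=2, X=0, Y=2) weight 1/108
  (W=2, Z=2, X=1, Y=1) weight 1/108
  (W=2, Z=2, X=2, Y=0) weight 1/108
  (W=2, Z=2, X=2, Y=2) weight 1/108
  (W=2, Z=3, X=0, Y=0) weight 1/108
  (W=2, Z=3, X=0, Y=2) weight 1/108
  (W=2, Z=3, X=1, Y=1) weight 1/108
  … 52 more
Group by X:
  weight(X=0) = 2/9
  weight(X=1) = 1/9
  weight(X=2) = 2/9
Total weight = 2/9 + 1/9 + 2/9 = 5/9
P(X=0 | obs) = 2/9 / 5/9 = 2/5
P(X=1 | obs) = 1/9 / 5/9 = 1/5
P(X=2 | obs) = 2/9 / 5/9 = 2/5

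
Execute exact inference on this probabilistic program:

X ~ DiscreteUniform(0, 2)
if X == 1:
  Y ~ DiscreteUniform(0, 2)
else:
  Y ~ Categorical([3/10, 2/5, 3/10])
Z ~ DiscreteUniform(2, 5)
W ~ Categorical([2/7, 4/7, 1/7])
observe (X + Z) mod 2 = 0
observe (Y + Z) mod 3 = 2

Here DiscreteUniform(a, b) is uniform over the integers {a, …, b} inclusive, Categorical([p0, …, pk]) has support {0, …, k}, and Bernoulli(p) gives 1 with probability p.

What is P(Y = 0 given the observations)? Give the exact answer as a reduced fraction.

Enumerate traces; 18 have nonzero weight after conditioning:
  (X=0, Y=0, Z=2, W=0) weight 1/140
  (X=0, Y=0, Z=2, W=1) weight 1/70
  (X=0, Y=0, Z=2, W=2) weight 1/280
  (X=0, Y=1, Z=4, W=0) weight 1/105
  (X=0, Y=1, Z=4, W=1) weight 2/105
  (X=0, Y=1, Z=4, W=2) weight 1/210
  (X=1, Y=0, Z=5, W=0) weight 1/126
  (X=1, Y=0, Z=5, W=1) weight 1/63
  (X=1, Y=2, Z=3, W=0) weight 1/126
  … 9 more
Group by Y:
  weight(Y=0) = 7/90
  weight(Y=1) = 1/15
  weight(Y=2) = 1/36
Total weight = 7/90 + 1/15 + 1/36 = 31/180
P(Y=0 | obs) = 7/90 / 31/180 = 14/31
P(Y=1 | obs) = 1/15 / 31/180 = 12/31
P(Y=2 | obs) = 1/36 / 31/180 = 5/31

P(Y = 0 | obs) = 14/31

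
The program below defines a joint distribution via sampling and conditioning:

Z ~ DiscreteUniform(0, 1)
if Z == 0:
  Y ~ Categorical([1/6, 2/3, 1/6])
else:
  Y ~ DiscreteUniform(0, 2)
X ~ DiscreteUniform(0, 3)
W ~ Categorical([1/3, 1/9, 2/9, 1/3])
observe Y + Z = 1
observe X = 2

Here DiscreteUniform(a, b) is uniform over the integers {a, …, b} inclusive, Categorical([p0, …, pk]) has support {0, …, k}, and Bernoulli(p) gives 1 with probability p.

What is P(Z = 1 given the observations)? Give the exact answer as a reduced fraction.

Enumerate traces; 8 have nonzero weight after conditioning:
  (Z=0, Y=1, X=2, W=0) weight 1/36
  (Z=0, Y=1, X=2, W=1) weight 1/108
  (Z=0, Y=1, X=2, W=2) weight 1/54
  (Z=0, Y=1, X=2, W=3) weight 1/36
  (Z=1, Y=0, X=2, W=0) weight 1/72
  (Z=1, Y=0, X=2, W=1) weight 1/216
  (Z=1, Y=0, X=2, W=2) weight 1/108
  (Z=1, Y=0, X=2, W=3) weight 1/72
Group by Z:
  weight(Z=0) = 1/12
  weight(Z=1) = 1/24
Total weight = 1/12 + 1/24 = 1/8
P(Z=0 | obs) = 1/12 / 1/8 = 2/3
P(Z=1 | obs) = 1/24 / 1/8 = 1/3

P(Z = 1 | obs) = 1/3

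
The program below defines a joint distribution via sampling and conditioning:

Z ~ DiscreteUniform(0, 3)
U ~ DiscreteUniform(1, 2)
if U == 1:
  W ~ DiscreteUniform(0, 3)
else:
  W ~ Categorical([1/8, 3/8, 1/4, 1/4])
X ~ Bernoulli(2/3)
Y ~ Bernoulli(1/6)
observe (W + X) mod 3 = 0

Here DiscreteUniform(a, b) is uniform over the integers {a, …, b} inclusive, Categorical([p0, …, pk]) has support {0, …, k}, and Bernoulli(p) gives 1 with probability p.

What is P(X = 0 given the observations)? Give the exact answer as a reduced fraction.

Enumerate traces; 48 have nonzero weight after conditioning:
  (Z=0, U=1, W=0, X=0, Y=0) weight 5/576
  (Z=0, U=1, W=0, X=0, Y=1) weight 1/576
  (Z=0, U=1, W=2, X=1, Y=0) weight 5/288
  (Z=0, U=1, W=2, X=1, Y=1) weight 1/288
  (Z=0, U=1, W=3, X=0, Y=0) weight 5/576
  (Z=0, U=1, W=3, X=0, Y=1) weight 1/576
  (Z=0, U=2, W=0, X=0, Y=0) weight 5/1152
  (Z=0, U=2, W=0, X=0, Y=1) weight 1/1152
  … 40 more
Group by X:
  weight(X=0) = 7/48
  weight(X=1) = 1/6
Total weight = 7/48 + 1/6 = 5/16
P(X=0 | obs) = 7/48 / 5/16 = 7/15
P(X=1 | obs) = 1/6 / 5/16 = 8/15

P(X = 0 | obs) = 7/15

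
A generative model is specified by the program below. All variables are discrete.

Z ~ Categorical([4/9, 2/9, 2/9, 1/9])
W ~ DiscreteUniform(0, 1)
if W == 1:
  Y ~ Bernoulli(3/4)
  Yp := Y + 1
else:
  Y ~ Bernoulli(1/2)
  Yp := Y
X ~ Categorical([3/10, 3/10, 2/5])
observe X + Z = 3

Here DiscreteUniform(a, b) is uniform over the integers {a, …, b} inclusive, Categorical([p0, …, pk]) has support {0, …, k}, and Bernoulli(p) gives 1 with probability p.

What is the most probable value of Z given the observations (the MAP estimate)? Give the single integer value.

argmax_v P(Z = v | obs) = 1

Enumerate traces; 12 have nonzero weight after conditioning:
  (Z=1, W=0, Y=0, X=2) weight 1/45
  (Z=1, W=0, Y=1, X=2) weight 1/45
  (Z=1, W=1, Y=0, X=2) weight 1/90
  (Z=1, W=1, Y=1, X=2) weight 1/30
  (Z=2, W=0, Y=0, X=1) weight 1/60
  (Z=2, W=0, Y=1, X=1) weight 1/60
  (Z=2, W=1, Y=0, X=1) weight 1/120
  (Z=2, W=1, Y=1, X=1) weight 1/40
  (Z=3, W=0, Y=0, X=0) weight 1/120
  … 3 more
Group by Z:
  weight(Z=1) = 4/45
  weight(Z=2) = 1/15
  weight(Z=3) = 1/30
Total weight = 4/45 + 1/15 + 1/30 = 17/90
P(Z=1 | obs) = 4/45 / 17/90 = 8/17
P(Z=2 | obs) = 1/15 / 17/90 = 6/17
P(Z=3 | obs) = 1/30 / 17/90 = 3/17
argmax = 1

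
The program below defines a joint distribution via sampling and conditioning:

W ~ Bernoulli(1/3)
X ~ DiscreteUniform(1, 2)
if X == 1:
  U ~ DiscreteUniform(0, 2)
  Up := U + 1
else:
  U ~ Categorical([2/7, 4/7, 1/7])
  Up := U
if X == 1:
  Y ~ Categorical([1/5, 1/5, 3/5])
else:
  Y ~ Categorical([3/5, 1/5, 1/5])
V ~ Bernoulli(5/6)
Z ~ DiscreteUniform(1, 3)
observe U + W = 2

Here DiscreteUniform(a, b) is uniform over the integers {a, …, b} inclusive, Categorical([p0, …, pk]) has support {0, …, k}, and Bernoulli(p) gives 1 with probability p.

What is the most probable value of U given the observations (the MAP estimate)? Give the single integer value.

argmax_v P(U = v | obs) = 2

Enumerate traces; 72 have nonzero weight after conditioning:
  (W=0, X=1, U=2, Y=0, V=0, Z=1) weight 1/810
  (W=0, X=1, U=2, Y=0, V=0, Z=2) weight 1/810
  (W=0, X=1, U=2, Y=0, V=0, Z=3) weight 1/810
  (W=0, X=1, U=2, Y=0, V=1, Z=1) weight 1/162
  (W=0, X=1, U=2, Y=0, V=1, Z=2) weight 1/162
  (W=0, X=1, U=2, Y=0, V=1, Z=3) weight 1/162
  (W=0, X=1, U=2, Y=1, V=0, Z=1) weight 1/810
  (W=0, X=1, U=2, Y=1, V=0, Z=2) weight 1/810
  (W=1, X=1, U=1, Y=0, V=0, Z=1) weight 1/1620
  … 63 more
Group by U:
  weight(U=1) = 19/126
  weight(U=2) = 10/63
Total weight = 19/126 + 10/63 = 13/42
P(U=1 | obs) = 19/126 / 13/42 = 19/39
P(U=2 | obs) = 10/63 / 13/42 = 20/39
argmax = 2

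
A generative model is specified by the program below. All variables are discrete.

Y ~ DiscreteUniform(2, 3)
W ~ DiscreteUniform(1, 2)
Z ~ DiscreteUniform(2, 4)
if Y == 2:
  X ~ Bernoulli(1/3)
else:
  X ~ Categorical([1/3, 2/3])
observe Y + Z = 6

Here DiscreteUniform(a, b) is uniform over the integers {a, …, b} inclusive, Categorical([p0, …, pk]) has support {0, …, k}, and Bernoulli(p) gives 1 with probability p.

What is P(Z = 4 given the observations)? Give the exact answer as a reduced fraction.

Enumerate traces; 8 have nonzero weight after conditioning:
  (Y=2, W=1, Z=4, X=0) weight 1/18
  (Y=2, W=1, Z=4, X=1) weight 1/36
  (Y=2, W=2, Z=4, X=0) weight 1/18
  (Y=2, W=2, Z=4, X=1) weight 1/36
  (Y=3, W=1, Z=3, X=0) weight 1/36
  (Y=3, W=1, Z=3, X=1) weight 1/18
  (Y=3, W=2, Z=3, X=0) weight 1/36
  (Y=3, W=2, Z=3, X=1) weight 1/18
Group by Z:
  weight(Z=3) = 1/6
  weight(Z=4) = 1/6
Total weight = 1/6 + 1/6 = 1/3
P(Z=3 | obs) = 1/6 / 1/3 = 1/2
P(Z=4 | obs) = 1/6 / 1/3 = 1/2

P(Z = 4 | obs) = 1/2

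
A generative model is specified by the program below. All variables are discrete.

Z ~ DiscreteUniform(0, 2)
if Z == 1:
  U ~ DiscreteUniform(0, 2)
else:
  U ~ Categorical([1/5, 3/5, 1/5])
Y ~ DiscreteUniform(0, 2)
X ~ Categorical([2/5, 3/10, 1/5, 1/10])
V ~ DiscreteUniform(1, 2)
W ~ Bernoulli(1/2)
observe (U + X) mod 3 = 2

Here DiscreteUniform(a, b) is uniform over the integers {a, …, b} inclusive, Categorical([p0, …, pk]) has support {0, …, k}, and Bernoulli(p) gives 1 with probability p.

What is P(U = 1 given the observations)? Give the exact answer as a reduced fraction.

Enumerate traces; 144 have nonzero weight after conditioning:
  (Z=0, U=0, Y=0, X=2, V=1, W=0) weight 1/900
  (Z=0, U=0, Y=0, X=2, V=1, W=1) weight 1/900
  (Z=0, U=0, Y=0, X=2, V=2, W=0) weight 1/900
  (Z=0, U=0, Y=0, X=2, V=2, W=1) weight 1/900
  (Z=0, U=0, Y=1, X=2, V=1, W=0) weight 1/900
  (Z=0, U=0, Y=1, X=2, V=1, W=1) weight 1/900
  (Z=0, U=0, Y=1, X=2, V=2, W=0) weight 1/900
  (Z=0, U=0, Y=1, X=2, V=2, W=1) weight 1/900
  (Z=0, U=1, Y=0, X=1, V=1, W=0) weight 1/200
  (Z=0, U=2, Y=0, X=0, V=1, W=0) weight 1/450
  … 134 more
Group by U:
  weight(U=0) = 11/225
  weight(U=1) = 23/150
  weight(U=2) = 11/90
Total weight = 11/225 + 23/150 + 11/90 = 73/225
P(U=0 | obs) = 11/225 / 73/225 = 11/73
P(U=1 | obs) = 23/150 / 73/225 = 69/146
P(U=2 | obs) = 11/90 / 73/225 = 55/146

P(U = 1 | obs) = 69/146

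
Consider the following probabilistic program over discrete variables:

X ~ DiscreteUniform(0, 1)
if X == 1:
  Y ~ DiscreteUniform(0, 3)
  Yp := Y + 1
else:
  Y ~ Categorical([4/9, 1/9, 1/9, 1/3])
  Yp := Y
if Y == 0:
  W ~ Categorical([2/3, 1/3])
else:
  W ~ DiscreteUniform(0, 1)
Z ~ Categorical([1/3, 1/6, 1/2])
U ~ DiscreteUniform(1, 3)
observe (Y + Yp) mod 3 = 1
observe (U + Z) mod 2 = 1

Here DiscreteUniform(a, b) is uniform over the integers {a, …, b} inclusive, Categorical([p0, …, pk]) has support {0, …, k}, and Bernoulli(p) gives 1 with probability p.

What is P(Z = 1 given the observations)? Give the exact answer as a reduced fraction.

P(Z = 1 | obs) = 1/11

Enumerate traces; 30 have nonzero weight after conditioning:
  (X=0, Y=2, W=0, Z=0, U=1) weight 1/324
  (X=0, Y=2, W=0, Z=0, U=3) weight 1/324
  (X=0, Y=2, W=0, Z=1, U=2) weight 1/648
  (X=0, Y=2, W=0, Z=2, U=1) weight 1/216
  (X=0, Y=2, W=0, Z=2, U=3) weight 1/216
  (X=0, Y=2, W=1, Z=0, U=1) weight 1/324
  (X=0, Y=2, W=1, Z=0, U=3) weight 1/324
  (X=0, Y=2, W=1, Z=1, U=2) weight 1/648
  … 22 more
Group by Z:
  weight(Z=0) = 11/162
  weight(Z=1) = 11/648
  weight(Z=2) = 11/108
Total weight = 11/162 + 11/648 + 11/108 = 121/648
P(Z=0 | obs) = 11/162 / 121/648 = 4/11
P(Z=1 | obs) = 11/648 / 121/648 = 1/11
P(Z=2 | obs) = 11/108 / 121/648 = 6/11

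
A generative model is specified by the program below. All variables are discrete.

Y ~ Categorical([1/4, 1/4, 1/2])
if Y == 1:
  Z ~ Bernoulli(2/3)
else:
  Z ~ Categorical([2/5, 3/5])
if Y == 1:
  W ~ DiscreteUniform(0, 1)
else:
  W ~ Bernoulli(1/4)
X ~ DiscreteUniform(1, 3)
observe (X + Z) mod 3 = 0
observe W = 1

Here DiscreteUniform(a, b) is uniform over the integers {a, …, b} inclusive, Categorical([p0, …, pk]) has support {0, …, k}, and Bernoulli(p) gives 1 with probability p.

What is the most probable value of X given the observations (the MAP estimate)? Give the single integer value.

argmax_v P(X = v | obs) = 2

Enumerate traces; 6 have nonzero weight after conditioning:
  (Y=0, Z=0, W=1, X=3) weight 1/120
  (Y=0, Z=1, W=1, X=2) weight 1/80
  (Y=1, Z=0, W=1, X=3) weight 1/72
  (Y=1, Z=1, W=1, X=2) weight 1/36
  (Y=2, Z=0, W=1, X=3) weight 1/60
  (Y=2, Z=1, W=1, X=2) weight 1/40
Group by X:
  weight(X=2) = 47/720
  weight(X=3) = 7/180
Total weight = 47/720 + 7/180 = 5/48
P(X=2 | obs) = 47/720 / 5/48 = 47/75
P(X=3 | obs) = 7/180 / 5/48 = 28/75
argmax = 2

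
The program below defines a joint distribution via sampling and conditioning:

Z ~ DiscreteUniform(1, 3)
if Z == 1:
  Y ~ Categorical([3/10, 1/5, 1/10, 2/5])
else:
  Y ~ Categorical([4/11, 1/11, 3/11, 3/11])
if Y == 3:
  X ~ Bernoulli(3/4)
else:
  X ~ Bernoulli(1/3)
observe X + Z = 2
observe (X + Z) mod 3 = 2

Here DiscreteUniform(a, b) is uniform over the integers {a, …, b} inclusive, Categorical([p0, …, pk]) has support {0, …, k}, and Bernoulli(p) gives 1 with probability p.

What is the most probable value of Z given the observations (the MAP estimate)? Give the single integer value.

Enumerate traces; 8 have nonzero weight after conditioning:
  (Z=1, Y=0, X=1) weight 1/30
  (Z=1, Y=1, X=1) weight 1/45
  (Z=1, Y=2, X=1) weight 1/90
  (Z=1, Y=3, X=1) weight 1/10
  (Z=2, Y=0, X=0) weight 8/99
  (Z=2, Y=1, X=0) weight 2/99
  (Z=2, Y=2, X=0) weight 2/33
  (Z=2, Y=3, X=0) weight 1/44
Group by Z:
  weight(Z=1) = 1/6
  weight(Z=2) = 73/396
Total weight = 1/6 + 73/396 = 139/396
P(Z=1 | obs) = 1/6 / 139/396 = 66/139
P(Z=2 | obs) = 73/396 / 139/396 = 73/139
argmax = 2

argmax_v P(Z = v | obs) = 2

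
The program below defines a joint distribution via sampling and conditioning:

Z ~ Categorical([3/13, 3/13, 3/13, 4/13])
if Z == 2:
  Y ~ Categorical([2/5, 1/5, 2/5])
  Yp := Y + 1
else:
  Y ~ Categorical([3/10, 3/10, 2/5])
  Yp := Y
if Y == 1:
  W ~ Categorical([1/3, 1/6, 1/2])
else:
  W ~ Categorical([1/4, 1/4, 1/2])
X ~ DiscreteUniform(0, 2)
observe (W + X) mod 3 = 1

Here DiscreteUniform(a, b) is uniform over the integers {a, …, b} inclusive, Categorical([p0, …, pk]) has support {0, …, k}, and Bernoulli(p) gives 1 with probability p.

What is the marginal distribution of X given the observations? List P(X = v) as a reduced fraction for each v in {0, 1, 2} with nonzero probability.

P(X=0) = 59/260, P(X=1) = 71/260, P(X=2) = 1/2

Enumerate traces; 36 have nonzero weight after conditioning:
  (Z=0, Y=0, W=0, X=1) weight 3/520
  (Z=0, Y=0, W=1, X=0) weight 3/520
  (Z=0, Y=0, W=2, X=2) weight 3/260
  (Z=0, Y=1, W=0, X=1) weight 1/130
  (Z=0, Y=1, W=1, X=0) weight 1/260
  (Z=0, Y=1, W=2, X=2) weight 3/260
  (Z=0, Y=2, W=0, X=1) weight 1/130
  (Z=0, Y=2, W=1, X=0) weight 1/130
  … 28 more
Group by X:
  weight(X=0) = 59/780
  weight(X=1) = 71/780
  weight(X=2) = 1/6
Total weight = 59/780 + 71/780 + 1/6 = 1/3
P(X=0 | obs) = 59/780 / 1/3 = 59/260
P(X=1 | obs) = 71/780 / 1/3 = 71/260
P(X=2 | obs) = 1/6 / 1/3 = 1/2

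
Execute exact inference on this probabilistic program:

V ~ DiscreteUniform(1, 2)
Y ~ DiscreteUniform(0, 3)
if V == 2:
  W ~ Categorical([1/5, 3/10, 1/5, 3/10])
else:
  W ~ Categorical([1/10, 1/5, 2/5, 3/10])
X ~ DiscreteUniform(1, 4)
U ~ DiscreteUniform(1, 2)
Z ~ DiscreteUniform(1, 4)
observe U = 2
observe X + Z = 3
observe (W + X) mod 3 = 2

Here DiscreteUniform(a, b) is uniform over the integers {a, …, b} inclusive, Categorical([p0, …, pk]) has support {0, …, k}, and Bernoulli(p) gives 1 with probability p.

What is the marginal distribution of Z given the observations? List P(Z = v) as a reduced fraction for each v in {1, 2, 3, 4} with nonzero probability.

Enumerate traces; 24 have nonzero weight after conditioning:
  (V=1, Y=0, W=0, X=2, U=2, Z=1) weight 1/2560
  (V=1, Y=0, W=1, X=1, U=2, Z=2) weight 1/1280
  (V=1, Y=0, W=3, X=2, U=2, Z=1) weight 3/2560
  (V=1, Y=1, W=0, X=2, U=2, Z=1) weight 1/2560
  (V=1, Y=1, W=1, X=1, U=2, Z=2) weight 1/1280
  (V=1, Y=1, W=3, X=2, U=2, Z=1) weight 3/2560
  (V=1, Y=2, W=0, X=2, U=2, Z=1) weight 1/2560
  (V=1, Y=2, W=1, X=1, U=2, Z=2) weight 1/1280
  … 16 more
Group by Z:
  weight(Z=1) = 9/640
  weight(Z=2) = 1/128
Total weight = 9/640 + 1/128 = 7/320
P(Z=1 | obs) = 9/640 / 7/320 = 9/14
P(Z=2 | obs) = 1/128 / 7/320 = 5/14

P(Z=1) = 9/14, P(Z=2) = 5/14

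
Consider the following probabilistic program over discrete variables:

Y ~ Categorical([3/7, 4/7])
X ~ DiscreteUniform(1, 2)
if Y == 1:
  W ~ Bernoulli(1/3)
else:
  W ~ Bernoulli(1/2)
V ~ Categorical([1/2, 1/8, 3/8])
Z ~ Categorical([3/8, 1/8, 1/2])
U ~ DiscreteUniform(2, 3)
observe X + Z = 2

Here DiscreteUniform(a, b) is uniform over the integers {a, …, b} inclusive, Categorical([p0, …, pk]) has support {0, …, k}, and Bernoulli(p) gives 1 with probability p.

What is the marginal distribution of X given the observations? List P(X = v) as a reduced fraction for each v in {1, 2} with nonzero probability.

Enumerate traces; 48 have nonzero weight after conditioning:
  (Y=0, X=1, W=0, V=0, Z=1, U=2) weight 3/896
  (Y=0, X=1, W=0, V=0, Z=1, U=3) weight 3/896
  (Y=0, X=1, W=0, V=1, Z=1, U=2) weight 3/3584
  (Y=0, X=1, W=0, V=1, Z=1, U=3) weight 3/3584
  (Y=0, X=1, W=0, V=2, Z=1, U=2) weight 9/3584
  (Y=0, X=1, W=0, V=2, Z=1, U=3) weight 9/3584
  (Y=0, X=1, W=1, V=0, Z=1, U=2) weight 3/896
  (Y=0, X=1, W=1, V=0, Z=1, U=3) weight 3/896
  (Y=0, X=2, W=0, V=0, Z=0, U=2) weight 9/896
  … 39 more
Group by X:
  weight(X=1) = 1/16
  weight(X=2) = 3/16
Total weight = 1/16 + 3/16 = 1/4
P(X=1 | obs) = 1/16 / 1/4 = 1/4
P(X=2 | obs) = 3/16 / 1/4 = 3/4

P(X=1) = 1/4, P(X=2) = 3/4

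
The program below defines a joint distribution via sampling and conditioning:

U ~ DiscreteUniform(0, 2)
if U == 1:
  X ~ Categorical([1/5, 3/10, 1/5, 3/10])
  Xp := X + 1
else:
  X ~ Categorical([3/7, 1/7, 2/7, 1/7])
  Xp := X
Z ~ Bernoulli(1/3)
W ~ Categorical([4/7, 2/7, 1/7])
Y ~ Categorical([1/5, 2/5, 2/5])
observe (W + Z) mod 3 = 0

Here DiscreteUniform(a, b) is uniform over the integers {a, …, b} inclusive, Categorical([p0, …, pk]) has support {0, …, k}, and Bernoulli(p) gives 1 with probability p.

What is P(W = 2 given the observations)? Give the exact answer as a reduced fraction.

P(W = 2 | obs) = 1/9

Enumerate traces; 72 have nonzero weight after conditioning:
  (U=0, X=0, Z=0, W=0, Y=0) weight 8/735
  (U=0, X=0, Z=0, W=0, Y=1) weight 16/735
  (U=0, X=0, Z=0, W=0, Y=2) weight 16/735
  (U=0, X=0, Z=1, W=2, Y=0) weight 1/735
  (U=0, X=0, Z=1, W=2, Y=1) weight 2/735
  (U=0, X=0, Z=1, W=2, Y=2) weight 2/735
  (U=0, X=1, Z=0, W=0, Y=0) weight 8/2205
  (U=0, X=1, Z=0, W=0, Y=1) weight 16/2205
  … 64 more
Group by W:
  weight(W=0) = 8/21
  weight(W=2) = 1/21
Total weight = 8/21 + 1/21 = 3/7
P(W=0 | obs) = 8/21 / 3/7 = 8/9
P(W=2 | obs) = 1/21 / 3/7 = 1/9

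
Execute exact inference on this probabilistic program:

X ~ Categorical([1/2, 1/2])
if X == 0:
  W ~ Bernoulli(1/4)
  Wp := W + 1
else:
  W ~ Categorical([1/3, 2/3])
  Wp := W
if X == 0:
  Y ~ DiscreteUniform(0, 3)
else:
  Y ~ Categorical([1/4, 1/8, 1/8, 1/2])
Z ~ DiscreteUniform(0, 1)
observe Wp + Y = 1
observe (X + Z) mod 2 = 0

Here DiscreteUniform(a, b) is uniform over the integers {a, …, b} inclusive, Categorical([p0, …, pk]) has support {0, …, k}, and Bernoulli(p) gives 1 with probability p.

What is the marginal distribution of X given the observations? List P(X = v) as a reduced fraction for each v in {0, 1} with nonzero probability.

P(X=0) = 9/19, P(X=1) = 10/19

Enumerate traces; 3 have nonzero weight after conditioning:
  (X=0, W=0, Y=0, Z=0) weight 3/64
  (X=1, W=0, Y=1, Z=1) weight 1/96
  (X=1, W=1, Y=0, Z=1) weight 1/24
Group by X:
  weight(X=0) = 3/64
  weight(X=1) = 5/96
Total weight = 3/64 + 5/96 = 19/192
P(X=0 | obs) = 3/64 / 19/192 = 9/19
P(X=1 | obs) = 5/96 / 19/192 = 10/19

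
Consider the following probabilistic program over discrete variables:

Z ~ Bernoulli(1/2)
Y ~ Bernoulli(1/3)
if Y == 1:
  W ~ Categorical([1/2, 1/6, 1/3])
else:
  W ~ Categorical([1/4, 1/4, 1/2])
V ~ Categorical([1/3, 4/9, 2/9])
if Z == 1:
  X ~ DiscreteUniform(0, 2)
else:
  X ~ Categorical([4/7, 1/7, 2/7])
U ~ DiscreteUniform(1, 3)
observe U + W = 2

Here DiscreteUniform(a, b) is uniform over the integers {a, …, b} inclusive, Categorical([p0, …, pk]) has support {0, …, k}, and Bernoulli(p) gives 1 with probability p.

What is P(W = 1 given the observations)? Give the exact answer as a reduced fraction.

P(W = 1 | obs) = 2/5

Enumerate traces; 72 have nonzero weight after conditioning:
  (Z=0, Y=0, W=0, V=0, X=0, U=2) weight 1/189
  (Z=0, Y=0, W=0, V=0, X=1, U=2) weight 1/756
  (Z=0, Y=0, W=0, V=0, X=2, U=2) weight 1/378
  (Z=0, Y=0, W=0, V=1, X=0, U=2) weight 4/567
  (Z=0, Y=0, W=0, V=1, X=1, U=2) weight 1/567
  (Z=0, Y=0, W=0, V=1, X=2, U=2) weight 2/567
  (Z=0, Y=0, W=0, V=2, X=0, U=2) weight 2/567
  (Z=0, Y=0, W=0, V=2, X=1, U=2) weight 1/1134
  (Z=0, Y=0, W=1, V=0, X=0, U=1) weight 1/189
  … 63 more
Group by W:
  weight(W=0) = 1/9
  weight(W=1) = 2/27
Total weight = 1/9 + 2/27 = 5/27
P(W=0 | obs) = 1/9 / 5/27 = 3/5
P(W=1 | obs) = 2/27 / 5/27 = 2/5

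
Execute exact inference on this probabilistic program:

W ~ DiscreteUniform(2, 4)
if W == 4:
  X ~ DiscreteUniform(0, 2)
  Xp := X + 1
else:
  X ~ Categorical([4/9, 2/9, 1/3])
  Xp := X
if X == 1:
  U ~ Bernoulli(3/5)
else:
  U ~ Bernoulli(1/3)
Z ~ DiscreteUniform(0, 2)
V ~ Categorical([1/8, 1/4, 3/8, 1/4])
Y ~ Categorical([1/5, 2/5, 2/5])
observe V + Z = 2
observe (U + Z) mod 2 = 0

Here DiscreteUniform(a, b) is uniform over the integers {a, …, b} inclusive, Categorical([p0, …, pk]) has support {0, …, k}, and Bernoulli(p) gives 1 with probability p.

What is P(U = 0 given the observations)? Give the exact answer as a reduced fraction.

Enumerate traces; 81 have nonzero weight after conditioning:
  (W=2, X=0, U=0, Z=0, V=2, Y=0) weight 1/405
  (W=2, X=0, U=0, Z=0, V=2, Y=1) weight 2/405
  (W=2, X=0, U=0, Z=0, V=2, Y=2) weight 2/405
  (W=2, X=0, U=0, Z=2, V=0, Y=0) weight 1/1215
  (W=2, X=0, U=0, Z=2, V=0, Y=1) weight 2/1215
  (W=2, X=0, U=0, Z=2, V=0, Y=2) weight 2/1215
  (W=2, X=0, U=1, Z=1, V=1, Y=0) weight 1/1215
  (W=2, X=0, U=1, Z=1, V=1, Y=1) weight 2/1215
  … 73 more
Group by U:
  weight(U=0) = 121/1215
  weight(U=1) = 163/4860
Total weight = 121/1215 + 163/4860 = 647/4860
P(U=0 | obs) = 121/1215 / 647/4860 = 484/647
P(U=1 | obs) = 163/4860 / 647/4860 = 163/647

P(U = 0 | obs) = 484/647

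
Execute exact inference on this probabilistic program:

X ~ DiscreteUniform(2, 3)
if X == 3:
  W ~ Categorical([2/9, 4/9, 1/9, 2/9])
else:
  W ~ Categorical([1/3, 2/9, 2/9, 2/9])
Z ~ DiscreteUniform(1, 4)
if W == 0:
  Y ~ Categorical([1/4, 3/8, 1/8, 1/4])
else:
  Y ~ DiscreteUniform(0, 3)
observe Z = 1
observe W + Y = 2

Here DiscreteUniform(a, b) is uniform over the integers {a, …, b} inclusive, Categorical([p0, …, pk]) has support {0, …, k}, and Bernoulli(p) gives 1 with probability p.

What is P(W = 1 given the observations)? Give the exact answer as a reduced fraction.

P(W = 1 | obs) = 12/23

Enumerate traces; 6 have nonzero weight after conditioning:
  (X=2, W=0, Z=1, Y=2) weight 1/192
  (X=2, W=1, Z=1, Y=1) weight 1/144
  (X=2, W=2, Z=1, Y=0) weight 1/144
  (X=3, W=0, Z=1, Y=2) weight 1/288
  (X=3, W=1, Z=1, Y=1) weight 1/72
  (X=3, W=2, Z=1, Y=0) weight 1/288
Group by W:
  weight(W=0) = 5/576
  weight(W=1) = 1/48
  weight(W=2) = 1/96
Total weight = 5/576 + 1/48 + 1/96 = 23/576
P(W=0 | obs) = 5/576 / 23/576 = 5/23
P(W=1 | obs) = 1/48 / 23/576 = 12/23
P(W=2 | obs) = 1/96 / 23/576 = 6/23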